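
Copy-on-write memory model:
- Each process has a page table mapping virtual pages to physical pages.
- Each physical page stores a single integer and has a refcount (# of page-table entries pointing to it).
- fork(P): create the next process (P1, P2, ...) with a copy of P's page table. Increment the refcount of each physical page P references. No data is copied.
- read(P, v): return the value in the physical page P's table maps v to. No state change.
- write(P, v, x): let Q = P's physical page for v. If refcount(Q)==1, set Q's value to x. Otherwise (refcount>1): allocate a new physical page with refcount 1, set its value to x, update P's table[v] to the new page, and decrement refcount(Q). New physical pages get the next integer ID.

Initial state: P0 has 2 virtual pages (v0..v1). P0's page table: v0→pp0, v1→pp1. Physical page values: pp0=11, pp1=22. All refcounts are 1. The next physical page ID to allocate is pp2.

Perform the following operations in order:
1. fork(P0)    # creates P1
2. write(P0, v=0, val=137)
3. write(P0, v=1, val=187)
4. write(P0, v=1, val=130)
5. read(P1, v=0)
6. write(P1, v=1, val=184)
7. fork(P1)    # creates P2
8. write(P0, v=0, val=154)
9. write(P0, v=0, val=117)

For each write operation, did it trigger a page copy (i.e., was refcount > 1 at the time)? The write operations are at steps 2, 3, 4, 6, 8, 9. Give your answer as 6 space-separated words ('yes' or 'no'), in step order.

Op 1: fork(P0) -> P1. 2 ppages; refcounts: pp0:2 pp1:2
Op 2: write(P0, v0, 137). refcount(pp0)=2>1 -> COPY to pp2. 3 ppages; refcounts: pp0:1 pp1:2 pp2:1
Op 3: write(P0, v1, 187). refcount(pp1)=2>1 -> COPY to pp3. 4 ppages; refcounts: pp0:1 pp1:1 pp2:1 pp3:1
Op 4: write(P0, v1, 130). refcount(pp3)=1 -> write in place. 4 ppages; refcounts: pp0:1 pp1:1 pp2:1 pp3:1
Op 5: read(P1, v0) -> 11. No state change.
Op 6: write(P1, v1, 184). refcount(pp1)=1 -> write in place. 4 ppages; refcounts: pp0:1 pp1:1 pp2:1 pp3:1
Op 7: fork(P1) -> P2. 4 ppages; refcounts: pp0:2 pp1:2 pp2:1 pp3:1
Op 8: write(P0, v0, 154). refcount(pp2)=1 -> write in place. 4 ppages; refcounts: pp0:2 pp1:2 pp2:1 pp3:1
Op 9: write(P0, v0, 117). refcount(pp2)=1 -> write in place. 4 ppages; refcounts: pp0:2 pp1:2 pp2:1 pp3:1

yes yes no no no no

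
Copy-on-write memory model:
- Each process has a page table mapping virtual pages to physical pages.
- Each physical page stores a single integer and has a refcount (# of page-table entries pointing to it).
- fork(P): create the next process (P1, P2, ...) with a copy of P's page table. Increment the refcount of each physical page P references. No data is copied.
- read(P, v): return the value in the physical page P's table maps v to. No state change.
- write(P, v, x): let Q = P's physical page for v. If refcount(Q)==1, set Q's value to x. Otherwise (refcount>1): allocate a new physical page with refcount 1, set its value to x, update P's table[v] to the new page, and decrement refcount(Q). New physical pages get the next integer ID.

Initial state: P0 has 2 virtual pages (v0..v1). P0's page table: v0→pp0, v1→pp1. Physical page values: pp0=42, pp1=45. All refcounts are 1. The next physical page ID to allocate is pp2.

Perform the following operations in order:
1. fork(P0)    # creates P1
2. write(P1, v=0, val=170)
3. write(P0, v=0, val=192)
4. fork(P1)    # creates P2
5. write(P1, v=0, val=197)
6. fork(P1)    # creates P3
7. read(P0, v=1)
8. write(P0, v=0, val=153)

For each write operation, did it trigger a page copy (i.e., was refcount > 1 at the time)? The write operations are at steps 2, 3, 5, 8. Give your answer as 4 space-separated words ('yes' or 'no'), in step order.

Op 1: fork(P0) -> P1. 2 ppages; refcounts: pp0:2 pp1:2
Op 2: write(P1, v0, 170). refcount(pp0)=2>1 -> COPY to pp2. 3 ppages; refcounts: pp0:1 pp1:2 pp2:1
Op 3: write(P0, v0, 192). refcount(pp0)=1 -> write in place. 3 ppages; refcounts: pp0:1 pp1:2 pp2:1
Op 4: fork(P1) -> P2. 3 ppages; refcounts: pp0:1 pp1:3 pp2:2
Op 5: write(P1, v0, 197). refcount(pp2)=2>1 -> COPY to pp3. 4 ppages; refcounts: pp0:1 pp1:3 pp2:1 pp3:1
Op 6: fork(P1) -> P3. 4 ppages; refcounts: pp0:1 pp1:4 pp2:1 pp3:2
Op 7: read(P0, v1) -> 45. No state change.
Op 8: write(P0, v0, 153). refcount(pp0)=1 -> write in place. 4 ppages; refcounts: pp0:1 pp1:4 pp2:1 pp3:2

yes no yes no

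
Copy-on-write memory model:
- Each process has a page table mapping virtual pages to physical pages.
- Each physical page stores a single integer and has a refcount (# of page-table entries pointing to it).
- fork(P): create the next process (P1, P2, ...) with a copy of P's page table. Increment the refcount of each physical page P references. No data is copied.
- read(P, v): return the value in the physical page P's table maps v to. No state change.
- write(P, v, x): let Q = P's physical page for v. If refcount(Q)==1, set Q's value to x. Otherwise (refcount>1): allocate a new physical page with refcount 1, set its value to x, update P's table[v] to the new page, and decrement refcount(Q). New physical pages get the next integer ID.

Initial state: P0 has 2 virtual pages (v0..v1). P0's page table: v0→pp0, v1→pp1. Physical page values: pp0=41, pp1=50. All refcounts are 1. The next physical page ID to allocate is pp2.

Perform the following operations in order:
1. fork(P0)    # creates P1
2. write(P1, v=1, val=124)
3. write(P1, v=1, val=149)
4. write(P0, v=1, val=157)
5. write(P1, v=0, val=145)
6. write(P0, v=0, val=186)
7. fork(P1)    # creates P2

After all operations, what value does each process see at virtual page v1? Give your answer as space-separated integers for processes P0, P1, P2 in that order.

Answer: 157 149 149

Derivation:
Op 1: fork(P0) -> P1. 2 ppages; refcounts: pp0:2 pp1:2
Op 2: write(P1, v1, 124). refcount(pp1)=2>1 -> COPY to pp2. 3 ppages; refcounts: pp0:2 pp1:1 pp2:1
Op 3: write(P1, v1, 149). refcount(pp2)=1 -> write in place. 3 ppages; refcounts: pp0:2 pp1:1 pp2:1
Op 4: write(P0, v1, 157). refcount(pp1)=1 -> write in place. 3 ppages; refcounts: pp0:2 pp1:1 pp2:1
Op 5: write(P1, v0, 145). refcount(pp0)=2>1 -> COPY to pp3. 4 ppages; refcounts: pp0:1 pp1:1 pp2:1 pp3:1
Op 6: write(P0, v0, 186). refcount(pp0)=1 -> write in place. 4 ppages; refcounts: pp0:1 pp1:1 pp2:1 pp3:1
Op 7: fork(P1) -> P2. 4 ppages; refcounts: pp0:1 pp1:1 pp2:2 pp3:2
P0: v1 -> pp1 = 157
P1: v1 -> pp2 = 149
P2: v1 -> pp2 = 149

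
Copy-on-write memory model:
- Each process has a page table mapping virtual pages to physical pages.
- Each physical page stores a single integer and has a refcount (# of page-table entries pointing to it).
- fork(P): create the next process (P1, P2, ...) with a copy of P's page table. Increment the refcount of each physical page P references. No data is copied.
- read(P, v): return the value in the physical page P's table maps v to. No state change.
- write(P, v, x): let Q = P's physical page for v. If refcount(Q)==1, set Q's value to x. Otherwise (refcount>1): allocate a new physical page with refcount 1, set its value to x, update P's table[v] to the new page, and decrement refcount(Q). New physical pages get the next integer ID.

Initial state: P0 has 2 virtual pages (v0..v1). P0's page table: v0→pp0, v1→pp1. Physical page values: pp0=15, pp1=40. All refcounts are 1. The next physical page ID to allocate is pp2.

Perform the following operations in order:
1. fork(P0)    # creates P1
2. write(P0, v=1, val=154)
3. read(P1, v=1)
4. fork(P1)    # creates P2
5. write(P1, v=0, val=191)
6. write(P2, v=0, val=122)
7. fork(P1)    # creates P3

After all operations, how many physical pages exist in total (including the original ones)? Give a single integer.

Answer: 5

Derivation:
Op 1: fork(P0) -> P1. 2 ppages; refcounts: pp0:2 pp1:2
Op 2: write(P0, v1, 154). refcount(pp1)=2>1 -> COPY to pp2. 3 ppages; refcounts: pp0:2 pp1:1 pp2:1
Op 3: read(P1, v1) -> 40. No state change.
Op 4: fork(P1) -> P2. 3 ppages; refcounts: pp0:3 pp1:2 pp2:1
Op 5: write(P1, v0, 191). refcount(pp0)=3>1 -> COPY to pp3. 4 ppages; refcounts: pp0:2 pp1:2 pp2:1 pp3:1
Op 6: write(P2, v0, 122). refcount(pp0)=2>1 -> COPY to pp4. 5 ppages; refcounts: pp0:1 pp1:2 pp2:1 pp3:1 pp4:1
Op 7: fork(P1) -> P3. 5 ppages; refcounts: pp0:1 pp1:3 pp2:1 pp3:2 pp4:1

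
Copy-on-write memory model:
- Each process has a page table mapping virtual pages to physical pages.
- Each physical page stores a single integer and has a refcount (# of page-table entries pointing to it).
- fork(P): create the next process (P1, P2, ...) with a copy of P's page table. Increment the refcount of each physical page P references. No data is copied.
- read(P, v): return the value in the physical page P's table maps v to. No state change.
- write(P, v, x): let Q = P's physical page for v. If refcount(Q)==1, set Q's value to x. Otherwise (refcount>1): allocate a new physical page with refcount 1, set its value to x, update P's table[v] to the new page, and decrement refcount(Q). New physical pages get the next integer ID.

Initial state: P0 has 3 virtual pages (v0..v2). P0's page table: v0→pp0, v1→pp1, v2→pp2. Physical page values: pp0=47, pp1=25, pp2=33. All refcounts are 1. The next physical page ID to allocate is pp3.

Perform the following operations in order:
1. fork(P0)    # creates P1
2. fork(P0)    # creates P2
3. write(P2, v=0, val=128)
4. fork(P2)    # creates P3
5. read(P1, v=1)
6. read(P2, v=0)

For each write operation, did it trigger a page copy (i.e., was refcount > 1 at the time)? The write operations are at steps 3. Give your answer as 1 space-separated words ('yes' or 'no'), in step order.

Op 1: fork(P0) -> P1. 3 ppages; refcounts: pp0:2 pp1:2 pp2:2
Op 2: fork(P0) -> P2. 3 ppages; refcounts: pp0:3 pp1:3 pp2:3
Op 3: write(P2, v0, 128). refcount(pp0)=3>1 -> COPY to pp3. 4 ppages; refcounts: pp0:2 pp1:3 pp2:3 pp3:1
Op 4: fork(P2) -> P3. 4 ppages; refcounts: pp0:2 pp1:4 pp2:4 pp3:2
Op 5: read(P1, v1) -> 25. No state change.
Op 6: read(P2, v0) -> 128. No state change.

yes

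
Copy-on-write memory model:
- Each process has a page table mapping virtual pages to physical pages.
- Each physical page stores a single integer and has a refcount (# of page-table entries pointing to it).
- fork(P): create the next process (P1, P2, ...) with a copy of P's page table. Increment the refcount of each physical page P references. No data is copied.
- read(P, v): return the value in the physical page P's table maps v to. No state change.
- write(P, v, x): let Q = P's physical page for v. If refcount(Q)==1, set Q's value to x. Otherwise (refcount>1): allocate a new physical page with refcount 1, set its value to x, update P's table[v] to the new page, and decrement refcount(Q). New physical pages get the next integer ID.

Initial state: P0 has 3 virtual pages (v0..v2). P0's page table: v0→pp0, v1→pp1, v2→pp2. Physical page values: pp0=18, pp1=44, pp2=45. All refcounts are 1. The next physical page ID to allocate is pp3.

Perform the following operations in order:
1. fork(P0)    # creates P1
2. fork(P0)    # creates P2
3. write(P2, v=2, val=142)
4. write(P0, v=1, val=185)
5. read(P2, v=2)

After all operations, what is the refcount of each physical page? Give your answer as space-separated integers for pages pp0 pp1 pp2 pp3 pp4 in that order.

Answer: 3 2 2 1 1

Derivation:
Op 1: fork(P0) -> P1. 3 ppages; refcounts: pp0:2 pp1:2 pp2:2
Op 2: fork(P0) -> P2. 3 ppages; refcounts: pp0:3 pp1:3 pp2:3
Op 3: write(P2, v2, 142). refcount(pp2)=3>1 -> COPY to pp3. 4 ppages; refcounts: pp0:3 pp1:3 pp2:2 pp3:1
Op 4: write(P0, v1, 185). refcount(pp1)=3>1 -> COPY to pp4. 5 ppages; refcounts: pp0:3 pp1:2 pp2:2 pp3:1 pp4:1
Op 5: read(P2, v2) -> 142. No state change.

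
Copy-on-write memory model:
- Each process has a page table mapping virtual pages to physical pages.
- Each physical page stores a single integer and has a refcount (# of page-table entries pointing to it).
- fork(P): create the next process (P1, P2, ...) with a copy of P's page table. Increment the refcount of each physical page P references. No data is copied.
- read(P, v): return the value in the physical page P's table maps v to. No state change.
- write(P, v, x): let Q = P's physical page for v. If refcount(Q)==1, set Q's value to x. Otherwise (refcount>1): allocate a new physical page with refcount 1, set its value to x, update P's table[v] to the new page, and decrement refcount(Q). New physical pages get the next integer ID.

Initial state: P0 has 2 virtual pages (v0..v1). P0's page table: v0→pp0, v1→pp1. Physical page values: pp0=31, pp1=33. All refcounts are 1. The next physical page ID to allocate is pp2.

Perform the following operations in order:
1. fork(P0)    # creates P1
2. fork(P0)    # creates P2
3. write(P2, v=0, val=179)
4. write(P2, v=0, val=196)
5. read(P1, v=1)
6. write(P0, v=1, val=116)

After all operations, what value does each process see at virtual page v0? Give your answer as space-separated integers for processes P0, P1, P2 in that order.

Op 1: fork(P0) -> P1. 2 ppages; refcounts: pp0:2 pp1:2
Op 2: fork(P0) -> P2. 2 ppages; refcounts: pp0:3 pp1:3
Op 3: write(P2, v0, 179). refcount(pp0)=3>1 -> COPY to pp2. 3 ppages; refcounts: pp0:2 pp1:3 pp2:1
Op 4: write(P2, v0, 196). refcount(pp2)=1 -> write in place. 3 ppages; refcounts: pp0:2 pp1:3 pp2:1
Op 5: read(P1, v1) -> 33. No state change.
Op 6: write(P0, v1, 116). refcount(pp1)=3>1 -> COPY to pp3. 4 ppages; refcounts: pp0:2 pp1:2 pp2:1 pp3:1
P0: v0 -> pp0 = 31
P1: v0 -> pp0 = 31
P2: v0 -> pp2 = 196

Answer: 31 31 196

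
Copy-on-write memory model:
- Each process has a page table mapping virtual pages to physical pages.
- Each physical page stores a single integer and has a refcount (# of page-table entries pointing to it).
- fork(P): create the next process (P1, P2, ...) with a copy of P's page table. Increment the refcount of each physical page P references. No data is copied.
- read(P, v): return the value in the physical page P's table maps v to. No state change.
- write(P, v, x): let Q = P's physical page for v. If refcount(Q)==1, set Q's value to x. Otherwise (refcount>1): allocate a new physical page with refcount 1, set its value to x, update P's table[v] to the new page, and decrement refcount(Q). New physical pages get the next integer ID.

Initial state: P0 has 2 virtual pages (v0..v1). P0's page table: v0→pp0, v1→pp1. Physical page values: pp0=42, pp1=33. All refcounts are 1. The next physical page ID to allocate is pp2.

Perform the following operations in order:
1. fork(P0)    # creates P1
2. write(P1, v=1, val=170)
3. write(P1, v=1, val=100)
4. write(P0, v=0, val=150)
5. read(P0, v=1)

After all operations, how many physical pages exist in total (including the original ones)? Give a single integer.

Answer: 4

Derivation:
Op 1: fork(P0) -> P1. 2 ppages; refcounts: pp0:2 pp1:2
Op 2: write(P1, v1, 170). refcount(pp1)=2>1 -> COPY to pp2. 3 ppages; refcounts: pp0:2 pp1:1 pp2:1
Op 3: write(P1, v1, 100). refcount(pp2)=1 -> write in place. 3 ppages; refcounts: pp0:2 pp1:1 pp2:1
Op 4: write(P0, v0, 150). refcount(pp0)=2>1 -> COPY to pp3. 4 ppages; refcounts: pp0:1 pp1:1 pp2:1 pp3:1
Op 5: read(P0, v1) -> 33. No state change.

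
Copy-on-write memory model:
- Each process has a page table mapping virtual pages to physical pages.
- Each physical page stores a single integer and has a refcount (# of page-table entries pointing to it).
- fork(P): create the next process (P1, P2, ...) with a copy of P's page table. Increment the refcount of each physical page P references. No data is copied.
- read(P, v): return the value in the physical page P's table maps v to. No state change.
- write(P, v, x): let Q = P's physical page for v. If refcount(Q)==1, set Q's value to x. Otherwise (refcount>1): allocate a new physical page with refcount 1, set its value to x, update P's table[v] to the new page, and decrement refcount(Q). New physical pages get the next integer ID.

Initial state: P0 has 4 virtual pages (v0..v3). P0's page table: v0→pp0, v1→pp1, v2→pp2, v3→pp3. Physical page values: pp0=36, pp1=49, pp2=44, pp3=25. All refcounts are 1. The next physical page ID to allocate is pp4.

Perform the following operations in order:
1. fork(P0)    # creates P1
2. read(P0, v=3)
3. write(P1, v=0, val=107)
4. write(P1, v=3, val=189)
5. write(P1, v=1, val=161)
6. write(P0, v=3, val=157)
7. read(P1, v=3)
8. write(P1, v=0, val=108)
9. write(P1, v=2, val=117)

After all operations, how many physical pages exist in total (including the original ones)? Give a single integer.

Op 1: fork(P0) -> P1. 4 ppages; refcounts: pp0:2 pp1:2 pp2:2 pp3:2
Op 2: read(P0, v3) -> 25. No state change.
Op 3: write(P1, v0, 107). refcount(pp0)=2>1 -> COPY to pp4. 5 ppages; refcounts: pp0:1 pp1:2 pp2:2 pp3:2 pp4:1
Op 4: write(P1, v3, 189). refcount(pp3)=2>1 -> COPY to pp5. 6 ppages; refcounts: pp0:1 pp1:2 pp2:2 pp3:1 pp4:1 pp5:1
Op 5: write(P1, v1, 161). refcount(pp1)=2>1 -> COPY to pp6. 7 ppages; refcounts: pp0:1 pp1:1 pp2:2 pp3:1 pp4:1 pp5:1 pp6:1
Op 6: write(P0, v3, 157). refcount(pp3)=1 -> write in place. 7 ppages; refcounts: pp0:1 pp1:1 pp2:2 pp3:1 pp4:1 pp5:1 pp6:1
Op 7: read(P1, v3) -> 189. No state change.
Op 8: write(P1, v0, 108). refcount(pp4)=1 -> write in place. 7 ppages; refcounts: pp0:1 pp1:1 pp2:2 pp3:1 pp4:1 pp5:1 pp6:1
Op 9: write(P1, v2, 117). refcount(pp2)=2>1 -> COPY to pp7. 8 ppages; refcounts: pp0:1 pp1:1 pp2:1 pp3:1 pp4:1 pp5:1 pp6:1 pp7:1

Answer: 8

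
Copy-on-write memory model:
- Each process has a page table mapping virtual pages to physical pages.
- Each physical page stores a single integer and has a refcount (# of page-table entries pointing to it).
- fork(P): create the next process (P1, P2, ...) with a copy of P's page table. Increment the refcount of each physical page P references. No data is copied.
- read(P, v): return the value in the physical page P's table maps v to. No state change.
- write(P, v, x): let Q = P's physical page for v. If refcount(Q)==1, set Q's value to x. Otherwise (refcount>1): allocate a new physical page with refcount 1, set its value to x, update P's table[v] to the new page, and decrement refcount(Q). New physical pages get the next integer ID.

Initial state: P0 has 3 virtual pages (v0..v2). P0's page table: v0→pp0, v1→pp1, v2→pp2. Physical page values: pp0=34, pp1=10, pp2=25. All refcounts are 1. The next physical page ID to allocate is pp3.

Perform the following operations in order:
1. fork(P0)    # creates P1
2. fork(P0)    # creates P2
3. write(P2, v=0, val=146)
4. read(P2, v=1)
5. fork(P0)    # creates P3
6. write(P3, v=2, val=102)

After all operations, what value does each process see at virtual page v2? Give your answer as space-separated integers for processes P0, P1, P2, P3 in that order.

Answer: 25 25 25 102

Derivation:
Op 1: fork(P0) -> P1. 3 ppages; refcounts: pp0:2 pp1:2 pp2:2
Op 2: fork(P0) -> P2. 3 ppages; refcounts: pp0:3 pp1:3 pp2:3
Op 3: write(P2, v0, 146). refcount(pp0)=3>1 -> COPY to pp3. 4 ppages; refcounts: pp0:2 pp1:3 pp2:3 pp3:1
Op 4: read(P2, v1) -> 10. No state change.
Op 5: fork(P0) -> P3. 4 ppages; refcounts: pp0:3 pp1:4 pp2:4 pp3:1
Op 6: write(P3, v2, 102). refcount(pp2)=4>1 -> COPY to pp4. 5 ppages; refcounts: pp0:3 pp1:4 pp2:3 pp3:1 pp4:1
P0: v2 -> pp2 = 25
P1: v2 -> pp2 = 25
P2: v2 -> pp2 = 25
P3: v2 -> pp4 = 102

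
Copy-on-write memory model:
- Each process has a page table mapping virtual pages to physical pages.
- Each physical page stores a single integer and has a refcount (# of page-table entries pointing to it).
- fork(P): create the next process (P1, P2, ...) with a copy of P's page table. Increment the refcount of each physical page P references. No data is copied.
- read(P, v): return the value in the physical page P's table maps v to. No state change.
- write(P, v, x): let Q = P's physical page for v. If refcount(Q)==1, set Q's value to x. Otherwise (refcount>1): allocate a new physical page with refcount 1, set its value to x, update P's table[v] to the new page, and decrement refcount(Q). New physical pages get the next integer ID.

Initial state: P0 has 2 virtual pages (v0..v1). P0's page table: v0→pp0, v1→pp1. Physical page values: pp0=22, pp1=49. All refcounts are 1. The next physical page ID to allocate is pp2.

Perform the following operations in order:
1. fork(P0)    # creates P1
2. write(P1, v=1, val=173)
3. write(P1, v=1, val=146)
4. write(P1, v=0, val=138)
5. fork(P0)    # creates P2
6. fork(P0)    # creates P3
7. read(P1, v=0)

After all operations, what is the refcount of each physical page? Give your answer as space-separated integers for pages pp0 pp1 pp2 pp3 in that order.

Op 1: fork(P0) -> P1. 2 ppages; refcounts: pp0:2 pp1:2
Op 2: write(P1, v1, 173). refcount(pp1)=2>1 -> COPY to pp2. 3 ppages; refcounts: pp0:2 pp1:1 pp2:1
Op 3: write(P1, v1, 146). refcount(pp2)=1 -> write in place. 3 ppages; refcounts: pp0:2 pp1:1 pp2:1
Op 4: write(P1, v0, 138). refcount(pp0)=2>1 -> COPY to pp3. 4 ppages; refcounts: pp0:1 pp1:1 pp2:1 pp3:1
Op 5: fork(P0) -> P2. 4 ppages; refcounts: pp0:2 pp1:2 pp2:1 pp3:1
Op 6: fork(P0) -> P3. 4 ppages; refcounts: pp0:3 pp1:3 pp2:1 pp3:1
Op 7: read(P1, v0) -> 138. No state change.

Answer: 3 3 1 1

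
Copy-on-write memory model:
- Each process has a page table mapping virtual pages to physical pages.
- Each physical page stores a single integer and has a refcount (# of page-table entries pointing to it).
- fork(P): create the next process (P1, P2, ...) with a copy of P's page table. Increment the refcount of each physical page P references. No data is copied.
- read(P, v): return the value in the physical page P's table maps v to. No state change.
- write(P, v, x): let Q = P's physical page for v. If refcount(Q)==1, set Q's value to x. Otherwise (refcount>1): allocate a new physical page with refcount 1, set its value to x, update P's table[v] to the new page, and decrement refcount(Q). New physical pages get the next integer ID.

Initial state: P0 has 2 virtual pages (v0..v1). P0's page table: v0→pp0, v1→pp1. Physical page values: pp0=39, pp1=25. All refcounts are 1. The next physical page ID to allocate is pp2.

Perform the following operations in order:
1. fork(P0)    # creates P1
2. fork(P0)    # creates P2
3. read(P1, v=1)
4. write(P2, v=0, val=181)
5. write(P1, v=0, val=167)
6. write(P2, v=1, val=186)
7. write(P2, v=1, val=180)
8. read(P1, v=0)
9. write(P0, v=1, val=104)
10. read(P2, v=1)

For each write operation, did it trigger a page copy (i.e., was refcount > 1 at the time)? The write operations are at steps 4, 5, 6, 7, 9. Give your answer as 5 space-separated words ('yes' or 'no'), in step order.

Op 1: fork(P0) -> P1. 2 ppages; refcounts: pp0:2 pp1:2
Op 2: fork(P0) -> P2. 2 ppages; refcounts: pp0:3 pp1:3
Op 3: read(P1, v1) -> 25. No state change.
Op 4: write(P2, v0, 181). refcount(pp0)=3>1 -> COPY to pp2. 3 ppages; refcounts: pp0:2 pp1:3 pp2:1
Op 5: write(P1, v0, 167). refcount(pp0)=2>1 -> COPY to pp3. 4 ppages; refcounts: pp0:1 pp1:3 pp2:1 pp3:1
Op 6: write(P2, v1, 186). refcount(pp1)=3>1 -> COPY to pp4. 5 ppages; refcounts: pp0:1 pp1:2 pp2:1 pp3:1 pp4:1
Op 7: write(P2, v1, 180). refcount(pp4)=1 -> write in place. 5 ppages; refcounts: pp0:1 pp1:2 pp2:1 pp3:1 pp4:1
Op 8: read(P1, v0) -> 167. No state change.
Op 9: write(P0, v1, 104). refcount(pp1)=2>1 -> COPY to pp5. 6 ppages; refcounts: pp0:1 pp1:1 pp2:1 pp3:1 pp4:1 pp5:1
Op 10: read(P2, v1) -> 180. No state change.

yes yes yes no yes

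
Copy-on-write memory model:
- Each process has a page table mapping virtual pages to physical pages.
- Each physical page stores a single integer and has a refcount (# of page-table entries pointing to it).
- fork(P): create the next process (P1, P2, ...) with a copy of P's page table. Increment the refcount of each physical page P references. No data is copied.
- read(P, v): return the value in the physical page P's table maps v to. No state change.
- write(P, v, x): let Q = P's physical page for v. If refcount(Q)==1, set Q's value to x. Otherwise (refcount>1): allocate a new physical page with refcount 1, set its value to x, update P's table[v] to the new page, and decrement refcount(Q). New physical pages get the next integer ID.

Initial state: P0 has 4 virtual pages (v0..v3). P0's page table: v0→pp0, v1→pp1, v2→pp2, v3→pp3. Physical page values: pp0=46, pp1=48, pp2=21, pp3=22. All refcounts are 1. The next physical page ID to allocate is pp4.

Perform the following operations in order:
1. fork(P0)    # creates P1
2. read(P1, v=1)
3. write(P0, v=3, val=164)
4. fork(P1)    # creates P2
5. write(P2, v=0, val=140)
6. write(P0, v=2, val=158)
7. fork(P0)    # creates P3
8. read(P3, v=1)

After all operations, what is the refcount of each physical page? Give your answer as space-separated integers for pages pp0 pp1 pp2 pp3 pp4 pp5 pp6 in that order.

Answer: 3 4 2 2 2 1 2

Derivation:
Op 1: fork(P0) -> P1. 4 ppages; refcounts: pp0:2 pp1:2 pp2:2 pp3:2
Op 2: read(P1, v1) -> 48. No state change.
Op 3: write(P0, v3, 164). refcount(pp3)=2>1 -> COPY to pp4. 5 ppages; refcounts: pp0:2 pp1:2 pp2:2 pp3:1 pp4:1
Op 4: fork(P1) -> P2. 5 ppages; refcounts: pp0:3 pp1:3 pp2:3 pp3:2 pp4:1
Op 5: write(P2, v0, 140). refcount(pp0)=3>1 -> COPY to pp5. 6 ppages; refcounts: pp0:2 pp1:3 pp2:3 pp3:2 pp4:1 pp5:1
Op 6: write(P0, v2, 158). refcount(pp2)=3>1 -> COPY to pp6. 7 ppages; refcounts: pp0:2 pp1:3 pp2:2 pp3:2 pp4:1 pp5:1 pp6:1
Op 7: fork(P0) -> P3. 7 ppages; refcounts: pp0:3 pp1:4 pp2:2 pp3:2 pp4:2 pp5:1 pp6:2
Op 8: read(P3, v1) -> 48. No state change.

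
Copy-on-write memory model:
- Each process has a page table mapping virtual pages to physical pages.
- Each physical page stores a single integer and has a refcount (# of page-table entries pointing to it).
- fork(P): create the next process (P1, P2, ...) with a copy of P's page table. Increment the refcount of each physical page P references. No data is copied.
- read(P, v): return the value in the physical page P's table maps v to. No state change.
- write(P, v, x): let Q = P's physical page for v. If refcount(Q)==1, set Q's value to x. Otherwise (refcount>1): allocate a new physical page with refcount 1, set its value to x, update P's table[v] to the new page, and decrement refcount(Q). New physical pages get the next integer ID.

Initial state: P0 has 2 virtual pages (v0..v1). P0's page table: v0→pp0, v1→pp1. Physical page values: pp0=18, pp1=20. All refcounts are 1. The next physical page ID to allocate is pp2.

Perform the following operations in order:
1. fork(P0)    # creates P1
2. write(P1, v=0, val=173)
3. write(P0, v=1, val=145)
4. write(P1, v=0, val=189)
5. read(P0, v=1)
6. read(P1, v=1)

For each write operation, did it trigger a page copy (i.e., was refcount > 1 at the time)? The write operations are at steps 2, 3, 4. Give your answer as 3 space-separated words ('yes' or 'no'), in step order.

Op 1: fork(P0) -> P1. 2 ppages; refcounts: pp0:2 pp1:2
Op 2: write(P1, v0, 173). refcount(pp0)=2>1 -> COPY to pp2. 3 ppages; refcounts: pp0:1 pp1:2 pp2:1
Op 3: write(P0, v1, 145). refcount(pp1)=2>1 -> COPY to pp3. 4 ppages; refcounts: pp0:1 pp1:1 pp2:1 pp3:1
Op 4: write(P1, v0, 189). refcount(pp2)=1 -> write in place. 4 ppages; refcounts: pp0:1 pp1:1 pp2:1 pp3:1
Op 5: read(P0, v1) -> 145. No state change.
Op 6: read(P1, v1) -> 20. No state change.

yes yes no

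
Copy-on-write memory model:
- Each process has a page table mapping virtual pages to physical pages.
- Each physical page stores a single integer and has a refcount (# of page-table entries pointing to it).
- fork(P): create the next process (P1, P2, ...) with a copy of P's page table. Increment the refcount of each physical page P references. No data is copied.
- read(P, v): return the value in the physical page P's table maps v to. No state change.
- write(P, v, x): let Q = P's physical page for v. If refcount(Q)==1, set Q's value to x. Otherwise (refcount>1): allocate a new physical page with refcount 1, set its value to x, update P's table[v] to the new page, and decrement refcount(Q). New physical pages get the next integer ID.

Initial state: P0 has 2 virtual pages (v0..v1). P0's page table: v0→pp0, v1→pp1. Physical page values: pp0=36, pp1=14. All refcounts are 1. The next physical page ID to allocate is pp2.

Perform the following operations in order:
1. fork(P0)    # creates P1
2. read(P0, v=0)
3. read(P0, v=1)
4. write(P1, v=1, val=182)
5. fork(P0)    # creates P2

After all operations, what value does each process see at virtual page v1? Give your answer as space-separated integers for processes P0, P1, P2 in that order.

Op 1: fork(P0) -> P1. 2 ppages; refcounts: pp0:2 pp1:2
Op 2: read(P0, v0) -> 36. No state change.
Op 3: read(P0, v1) -> 14. No state change.
Op 4: write(P1, v1, 182). refcount(pp1)=2>1 -> COPY to pp2. 3 ppages; refcounts: pp0:2 pp1:1 pp2:1
Op 5: fork(P0) -> P2. 3 ppages; refcounts: pp0:3 pp1:2 pp2:1
P0: v1 -> pp1 = 14
P1: v1 -> pp2 = 182
P2: v1 -> pp1 = 14

Answer: 14 182 14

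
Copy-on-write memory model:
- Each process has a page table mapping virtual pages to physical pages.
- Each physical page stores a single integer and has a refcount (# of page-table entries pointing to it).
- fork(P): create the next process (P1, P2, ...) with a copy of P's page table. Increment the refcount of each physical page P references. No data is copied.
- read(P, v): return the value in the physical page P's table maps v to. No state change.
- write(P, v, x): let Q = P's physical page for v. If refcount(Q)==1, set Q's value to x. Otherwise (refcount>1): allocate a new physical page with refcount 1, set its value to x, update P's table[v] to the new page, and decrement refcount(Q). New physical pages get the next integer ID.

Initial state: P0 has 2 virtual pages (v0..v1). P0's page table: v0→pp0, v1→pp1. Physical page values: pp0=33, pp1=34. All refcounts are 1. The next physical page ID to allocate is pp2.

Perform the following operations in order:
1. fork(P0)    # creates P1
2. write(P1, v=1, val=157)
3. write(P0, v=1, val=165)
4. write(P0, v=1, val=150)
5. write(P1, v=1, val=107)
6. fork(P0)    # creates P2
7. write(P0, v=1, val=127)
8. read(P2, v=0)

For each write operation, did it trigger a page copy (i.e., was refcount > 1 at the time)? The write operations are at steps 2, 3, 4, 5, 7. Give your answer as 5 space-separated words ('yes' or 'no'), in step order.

Op 1: fork(P0) -> P1. 2 ppages; refcounts: pp0:2 pp1:2
Op 2: write(P1, v1, 157). refcount(pp1)=2>1 -> COPY to pp2. 3 ppages; refcounts: pp0:2 pp1:1 pp2:1
Op 3: write(P0, v1, 165). refcount(pp1)=1 -> write in place. 3 ppages; refcounts: pp0:2 pp1:1 pp2:1
Op 4: write(P0, v1, 150). refcount(pp1)=1 -> write in place. 3 ppages; refcounts: pp0:2 pp1:1 pp2:1
Op 5: write(P1, v1, 107). refcount(pp2)=1 -> write in place. 3 ppages; refcounts: pp0:2 pp1:1 pp2:1
Op 6: fork(P0) -> P2. 3 ppages; refcounts: pp0:3 pp1:2 pp2:1
Op 7: write(P0, v1, 127). refcount(pp1)=2>1 -> COPY to pp3. 4 ppages; refcounts: pp0:3 pp1:1 pp2:1 pp3:1
Op 8: read(P2, v0) -> 33. No state change.

yes no no no yes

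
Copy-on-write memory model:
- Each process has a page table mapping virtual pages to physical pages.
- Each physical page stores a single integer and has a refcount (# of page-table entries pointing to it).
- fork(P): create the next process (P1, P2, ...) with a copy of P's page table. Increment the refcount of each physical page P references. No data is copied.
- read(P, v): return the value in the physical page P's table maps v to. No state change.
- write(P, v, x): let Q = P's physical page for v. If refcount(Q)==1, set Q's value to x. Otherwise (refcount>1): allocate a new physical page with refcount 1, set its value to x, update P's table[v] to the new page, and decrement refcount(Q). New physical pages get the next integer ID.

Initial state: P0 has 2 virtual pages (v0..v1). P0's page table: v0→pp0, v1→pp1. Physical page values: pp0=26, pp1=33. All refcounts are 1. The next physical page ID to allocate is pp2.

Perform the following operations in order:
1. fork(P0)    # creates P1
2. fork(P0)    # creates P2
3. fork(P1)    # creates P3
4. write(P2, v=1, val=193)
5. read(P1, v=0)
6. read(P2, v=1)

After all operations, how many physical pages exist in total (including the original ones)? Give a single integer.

Answer: 3

Derivation:
Op 1: fork(P0) -> P1. 2 ppages; refcounts: pp0:2 pp1:2
Op 2: fork(P0) -> P2. 2 ppages; refcounts: pp0:3 pp1:3
Op 3: fork(P1) -> P3. 2 ppages; refcounts: pp0:4 pp1:4
Op 4: write(P2, v1, 193). refcount(pp1)=4>1 -> COPY to pp2. 3 ppages; refcounts: pp0:4 pp1:3 pp2:1
Op 5: read(P1, v0) -> 26. No state change.
Op 6: read(P2, v1) -> 193. No state change.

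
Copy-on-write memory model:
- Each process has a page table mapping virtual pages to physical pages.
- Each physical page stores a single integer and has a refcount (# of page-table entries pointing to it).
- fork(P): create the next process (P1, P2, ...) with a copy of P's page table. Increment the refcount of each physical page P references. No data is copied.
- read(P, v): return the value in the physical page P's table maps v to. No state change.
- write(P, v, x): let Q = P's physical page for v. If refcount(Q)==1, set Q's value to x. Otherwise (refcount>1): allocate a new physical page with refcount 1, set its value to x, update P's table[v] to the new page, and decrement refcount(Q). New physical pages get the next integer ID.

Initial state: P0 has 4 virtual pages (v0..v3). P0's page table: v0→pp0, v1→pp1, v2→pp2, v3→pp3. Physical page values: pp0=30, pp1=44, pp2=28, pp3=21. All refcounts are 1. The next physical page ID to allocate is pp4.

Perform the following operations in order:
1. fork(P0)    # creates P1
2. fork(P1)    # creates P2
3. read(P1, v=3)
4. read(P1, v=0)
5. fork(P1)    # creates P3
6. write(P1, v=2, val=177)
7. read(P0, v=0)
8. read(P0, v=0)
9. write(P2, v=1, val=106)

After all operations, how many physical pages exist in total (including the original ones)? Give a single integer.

Answer: 6

Derivation:
Op 1: fork(P0) -> P1. 4 ppages; refcounts: pp0:2 pp1:2 pp2:2 pp3:2
Op 2: fork(P1) -> P2. 4 ppages; refcounts: pp0:3 pp1:3 pp2:3 pp3:3
Op 3: read(P1, v3) -> 21. No state change.
Op 4: read(P1, v0) -> 30. No state change.
Op 5: fork(P1) -> P3. 4 ppages; refcounts: pp0:4 pp1:4 pp2:4 pp3:4
Op 6: write(P1, v2, 177). refcount(pp2)=4>1 -> COPY to pp4. 5 ppages; refcounts: pp0:4 pp1:4 pp2:3 pp3:4 pp4:1
Op 7: read(P0, v0) -> 30. No state change.
Op 8: read(P0, v0) -> 30. No state change.
Op 9: write(P2, v1, 106). refcount(pp1)=4>1 -> COPY to pp5. 6 ppages; refcounts: pp0:4 pp1:3 pp2:3 pp3:4 pp4:1 pp5:1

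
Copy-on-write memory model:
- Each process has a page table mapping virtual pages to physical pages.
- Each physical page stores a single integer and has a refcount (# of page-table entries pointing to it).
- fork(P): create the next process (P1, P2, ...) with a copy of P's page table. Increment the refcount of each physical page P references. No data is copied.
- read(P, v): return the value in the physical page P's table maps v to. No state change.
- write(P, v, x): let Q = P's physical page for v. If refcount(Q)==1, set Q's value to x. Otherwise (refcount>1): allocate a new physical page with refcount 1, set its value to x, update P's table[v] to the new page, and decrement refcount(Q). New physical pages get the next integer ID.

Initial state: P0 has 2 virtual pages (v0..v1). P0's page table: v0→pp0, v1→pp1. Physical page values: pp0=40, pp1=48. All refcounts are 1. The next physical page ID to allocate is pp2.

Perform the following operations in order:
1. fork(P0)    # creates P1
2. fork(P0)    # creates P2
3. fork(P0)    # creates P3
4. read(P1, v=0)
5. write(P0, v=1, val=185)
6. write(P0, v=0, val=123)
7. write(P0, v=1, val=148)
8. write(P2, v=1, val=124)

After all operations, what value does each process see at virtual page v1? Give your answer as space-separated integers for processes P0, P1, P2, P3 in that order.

Op 1: fork(P0) -> P1. 2 ppages; refcounts: pp0:2 pp1:2
Op 2: fork(P0) -> P2. 2 ppages; refcounts: pp0:3 pp1:3
Op 3: fork(P0) -> P3. 2 ppages; refcounts: pp0:4 pp1:4
Op 4: read(P1, v0) -> 40. No state change.
Op 5: write(P0, v1, 185). refcount(pp1)=4>1 -> COPY to pp2. 3 ppages; refcounts: pp0:4 pp1:3 pp2:1
Op 6: write(P0, v0, 123). refcount(pp0)=4>1 -> COPY to pp3. 4 ppages; refcounts: pp0:3 pp1:3 pp2:1 pp3:1
Op 7: write(P0, v1, 148). refcount(pp2)=1 -> write in place. 4 ppages; refcounts: pp0:3 pp1:3 pp2:1 pp3:1
Op 8: write(P2, v1, 124). refcount(pp1)=3>1 -> COPY to pp4. 5 ppages; refcounts: pp0:3 pp1:2 pp2:1 pp3:1 pp4:1
P0: v1 -> pp2 = 148
P1: v1 -> pp1 = 48
P2: v1 -> pp4 = 124
P3: v1 -> pp1 = 48

Answer: 148 48 124 48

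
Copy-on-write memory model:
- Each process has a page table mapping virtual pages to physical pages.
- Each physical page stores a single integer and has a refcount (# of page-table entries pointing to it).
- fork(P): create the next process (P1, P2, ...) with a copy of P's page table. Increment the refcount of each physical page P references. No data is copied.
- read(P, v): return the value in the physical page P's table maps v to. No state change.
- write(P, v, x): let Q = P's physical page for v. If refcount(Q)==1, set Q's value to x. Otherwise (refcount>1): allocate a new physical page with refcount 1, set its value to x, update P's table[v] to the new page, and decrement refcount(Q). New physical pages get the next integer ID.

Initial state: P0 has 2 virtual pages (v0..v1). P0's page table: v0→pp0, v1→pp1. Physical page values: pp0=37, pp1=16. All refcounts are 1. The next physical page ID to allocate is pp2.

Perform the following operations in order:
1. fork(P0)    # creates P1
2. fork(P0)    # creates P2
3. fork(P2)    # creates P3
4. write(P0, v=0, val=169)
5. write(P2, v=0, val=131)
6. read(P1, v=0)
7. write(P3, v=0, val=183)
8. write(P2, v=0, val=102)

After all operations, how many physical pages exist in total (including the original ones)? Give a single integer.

Op 1: fork(P0) -> P1. 2 ppages; refcounts: pp0:2 pp1:2
Op 2: fork(P0) -> P2. 2 ppages; refcounts: pp0:3 pp1:3
Op 3: fork(P2) -> P3. 2 ppages; refcounts: pp0:4 pp1:4
Op 4: write(P0, v0, 169). refcount(pp0)=4>1 -> COPY to pp2. 3 ppages; refcounts: pp0:3 pp1:4 pp2:1
Op 5: write(P2, v0, 131). refcount(pp0)=3>1 -> COPY to pp3. 4 ppages; refcounts: pp0:2 pp1:4 pp2:1 pp3:1
Op 6: read(P1, v0) -> 37. No state change.
Op 7: write(P3, v0, 183). refcount(pp0)=2>1 -> COPY to pp4. 5 ppages; refcounts: pp0:1 pp1:4 pp2:1 pp3:1 pp4:1
Op 8: write(P2, v0, 102). refcount(pp3)=1 -> write in place. 5 ppages; refcounts: pp0:1 pp1:4 pp2:1 pp3:1 pp4:1

Answer: 5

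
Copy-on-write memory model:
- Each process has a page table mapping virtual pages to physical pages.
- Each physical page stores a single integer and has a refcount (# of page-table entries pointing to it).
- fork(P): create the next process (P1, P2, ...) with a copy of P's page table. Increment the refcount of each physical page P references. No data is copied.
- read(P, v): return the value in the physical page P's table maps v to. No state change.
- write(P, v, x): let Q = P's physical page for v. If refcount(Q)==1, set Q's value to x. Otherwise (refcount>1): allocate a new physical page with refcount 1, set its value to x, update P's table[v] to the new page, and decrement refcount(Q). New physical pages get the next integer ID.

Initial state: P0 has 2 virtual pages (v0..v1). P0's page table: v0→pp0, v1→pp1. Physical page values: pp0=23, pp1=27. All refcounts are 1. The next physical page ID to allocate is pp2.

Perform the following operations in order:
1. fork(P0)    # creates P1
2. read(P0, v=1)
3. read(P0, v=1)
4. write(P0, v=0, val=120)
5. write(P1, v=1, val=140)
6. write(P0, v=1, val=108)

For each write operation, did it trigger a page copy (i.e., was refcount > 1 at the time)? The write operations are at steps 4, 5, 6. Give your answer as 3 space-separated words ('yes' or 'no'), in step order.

Op 1: fork(P0) -> P1. 2 ppages; refcounts: pp0:2 pp1:2
Op 2: read(P0, v1) -> 27. No state change.
Op 3: read(P0, v1) -> 27. No state change.
Op 4: write(P0, v0, 120). refcount(pp0)=2>1 -> COPY to pp2. 3 ppages; refcounts: pp0:1 pp1:2 pp2:1
Op 5: write(P1, v1, 140). refcount(pp1)=2>1 -> COPY to pp3. 4 ppages; refcounts: pp0:1 pp1:1 pp2:1 pp3:1
Op 6: write(P0, v1, 108). refcount(pp1)=1 -> write in place. 4 ppages; refcounts: pp0:1 pp1:1 pp2:1 pp3:1

yes yes no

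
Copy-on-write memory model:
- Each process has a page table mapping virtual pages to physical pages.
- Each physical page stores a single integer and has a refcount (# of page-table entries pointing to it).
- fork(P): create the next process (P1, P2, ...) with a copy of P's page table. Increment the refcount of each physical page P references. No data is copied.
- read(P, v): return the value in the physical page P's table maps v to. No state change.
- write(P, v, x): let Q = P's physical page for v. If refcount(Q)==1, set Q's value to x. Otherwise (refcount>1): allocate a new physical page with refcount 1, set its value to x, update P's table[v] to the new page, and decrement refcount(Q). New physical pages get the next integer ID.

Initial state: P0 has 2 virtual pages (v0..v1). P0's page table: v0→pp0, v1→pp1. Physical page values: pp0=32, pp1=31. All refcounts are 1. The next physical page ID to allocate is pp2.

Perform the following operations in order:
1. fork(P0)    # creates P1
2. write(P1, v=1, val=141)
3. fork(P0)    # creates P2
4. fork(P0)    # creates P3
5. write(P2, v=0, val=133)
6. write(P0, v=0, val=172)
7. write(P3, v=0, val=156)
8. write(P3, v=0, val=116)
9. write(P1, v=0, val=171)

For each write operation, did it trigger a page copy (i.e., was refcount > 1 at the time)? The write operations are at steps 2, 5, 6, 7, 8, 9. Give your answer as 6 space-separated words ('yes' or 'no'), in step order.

Op 1: fork(P0) -> P1. 2 ppages; refcounts: pp0:2 pp1:2
Op 2: write(P1, v1, 141). refcount(pp1)=2>1 -> COPY to pp2. 3 ppages; refcounts: pp0:2 pp1:1 pp2:1
Op 3: fork(P0) -> P2. 3 ppages; refcounts: pp0:3 pp1:2 pp2:1
Op 4: fork(P0) -> P3. 3 ppages; refcounts: pp0:4 pp1:3 pp2:1
Op 5: write(P2, v0, 133). refcount(pp0)=4>1 -> COPY to pp3. 4 ppages; refcounts: pp0:3 pp1:3 pp2:1 pp3:1
Op 6: write(P0, v0, 172). refcount(pp0)=3>1 -> COPY to pp4. 5 ppages; refcounts: pp0:2 pp1:3 pp2:1 pp3:1 pp4:1
Op 7: write(P3, v0, 156). refcount(pp0)=2>1 -> COPY to pp5. 6 ppages; refcounts: pp0:1 pp1:3 pp2:1 pp3:1 pp4:1 pp5:1
Op 8: write(P3, v0, 116). refcount(pp5)=1 -> write in place. 6 ppages; refcounts: pp0:1 pp1:3 pp2:1 pp3:1 pp4:1 pp5:1
Op 9: write(P1, v0, 171). refcount(pp0)=1 -> write in place. 6 ppages; refcounts: pp0:1 pp1:3 pp2:1 pp3:1 pp4:1 pp5:1

yes yes yes yes no no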